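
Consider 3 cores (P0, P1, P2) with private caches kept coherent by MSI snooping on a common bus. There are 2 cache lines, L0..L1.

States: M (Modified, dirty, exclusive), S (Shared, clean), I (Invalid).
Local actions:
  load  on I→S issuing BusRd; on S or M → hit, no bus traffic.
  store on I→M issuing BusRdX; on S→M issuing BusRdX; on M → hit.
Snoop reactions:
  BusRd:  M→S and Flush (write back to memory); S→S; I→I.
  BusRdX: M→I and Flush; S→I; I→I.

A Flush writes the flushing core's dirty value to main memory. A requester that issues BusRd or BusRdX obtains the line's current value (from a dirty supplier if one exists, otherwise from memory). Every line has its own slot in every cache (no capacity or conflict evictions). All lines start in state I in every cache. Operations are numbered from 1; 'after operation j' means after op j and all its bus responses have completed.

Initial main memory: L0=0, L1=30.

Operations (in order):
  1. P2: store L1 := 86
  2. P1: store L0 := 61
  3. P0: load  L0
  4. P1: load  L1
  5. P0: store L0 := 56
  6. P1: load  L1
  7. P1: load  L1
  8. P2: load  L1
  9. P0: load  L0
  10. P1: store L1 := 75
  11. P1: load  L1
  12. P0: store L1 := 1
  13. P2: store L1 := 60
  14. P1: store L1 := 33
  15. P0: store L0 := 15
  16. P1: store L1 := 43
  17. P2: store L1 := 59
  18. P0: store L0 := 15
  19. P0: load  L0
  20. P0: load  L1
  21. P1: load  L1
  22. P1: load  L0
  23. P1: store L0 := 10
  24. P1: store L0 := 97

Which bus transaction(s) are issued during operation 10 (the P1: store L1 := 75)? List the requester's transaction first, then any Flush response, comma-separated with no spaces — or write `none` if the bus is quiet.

  op1 P2: store L1 := 86 → I/I/M on L1; bus BusRdX; mem=30
  op2 P1: store L0 := 61 → I/M/I on L0; bus BusRdX; mem=0
  op3 P0: load  L0 → S/S/I on L0; bus BusRd Flush; mem=61
  op4 P1: load  L1 → I/S/S on L1; bus BusRd Flush; mem=86
  op5 P0: store L0 := 56 → M/I/I on L0; bus BusRdX; mem=61
  op6 P1: load  L1 → I/S/S on L1; bus (none); mem=86
  op7 P1: load  L1 → I/S/S on L1; bus (none); mem=86
  op8 P2: load  L1 → I/S/S on L1; bus (none); mem=86
  op9 P0: load  L0 → M/I/I on L0; bus (none); mem=61
  op10 P1: store L1 := 75 → I/M/I on L1; bus BusRdX; mem=86
  op11 P1: load  L1 → I/M/I on L1; bus (none); mem=86
  op12 P0: store L1 := 1 → M/I/I on L1; bus BusRdX Flush; mem=75
  op13 P2: store L1 := 60 → I/I/M on L1; bus BusRdX Flush; mem=1
  op14 P1: store L1 := 33 → I/M/I on L1; bus BusRdX Flush; mem=60
  op15 P0: store L0 := 15 → M/I/I on L0; bus (none); mem=61
  op16 P1: store L1 := 43 → I/M/I on L1; bus (none); mem=60
  op17 P2: store L1 := 59 → I/I/M on L1; bus BusRdX Flush; mem=43
  op18 P0: store L0 := 15 → M/I/I on L0; bus (none); mem=61
  op19 P0: load  L0 → M/I/I on L0; bus (none); mem=61
  op20 P0: load  L1 → S/I/S on L1; bus BusRd Flush; mem=59
  op21 P1: load  L1 → S/S/S on L1; bus BusRd; mem=59
  op22 P1: load  L0 → S/S/I on L0; bus BusRd Flush; mem=15
  op23 P1: store L0 := 10 → I/M/I on L0; bus BusRdX; mem=15
  op24 P1: store L0 := 97 → I/M/I on L0; bus (none); mem=15

bus = BusRdX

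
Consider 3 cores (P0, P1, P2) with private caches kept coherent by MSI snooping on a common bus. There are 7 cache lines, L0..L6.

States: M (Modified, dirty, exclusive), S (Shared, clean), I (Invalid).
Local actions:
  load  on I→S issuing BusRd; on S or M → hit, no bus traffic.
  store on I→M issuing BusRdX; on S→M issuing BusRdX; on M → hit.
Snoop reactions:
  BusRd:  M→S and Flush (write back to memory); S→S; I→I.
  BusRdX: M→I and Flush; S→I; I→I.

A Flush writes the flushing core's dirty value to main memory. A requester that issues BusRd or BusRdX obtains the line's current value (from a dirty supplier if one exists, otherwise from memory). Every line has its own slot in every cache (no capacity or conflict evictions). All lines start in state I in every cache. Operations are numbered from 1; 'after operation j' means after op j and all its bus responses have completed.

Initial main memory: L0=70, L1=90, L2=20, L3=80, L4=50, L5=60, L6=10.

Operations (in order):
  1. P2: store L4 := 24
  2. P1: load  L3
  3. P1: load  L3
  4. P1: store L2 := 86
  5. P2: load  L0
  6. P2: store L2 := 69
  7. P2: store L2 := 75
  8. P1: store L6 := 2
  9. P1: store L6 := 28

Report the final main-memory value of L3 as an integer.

[1] P2: store L4 := 24 | P0:I, P1:I, P2:M(24) | bus: BusRdX
[2] P1: load  L3 | P0:I, P1:S(80), P2:I | bus: BusRd
[3] P1: load  L3 | P0:I, P1:S(80), P2:I | bus: none
[4] P1: store L2 := 86 | P0:I, P1:M(86), P2:I | bus: BusRdX
[5] P2: load  L0 | P0:I, P1:I, P2:S(70) | bus: BusRd
[6] P2: store L2 := 69 | P0:I, P1:I, P2:M(69) | bus: BusRdX,Flush
[7] P2: store L2 := 75 | P0:I, P1:I, P2:M(75) | bus: none
[8] P1: store L6 := 2 | P0:I, P1:M(2), P2:I | bus: BusRdX
[9] P1: store L6 := 28 | P0:I, P1:M(28), P2:I | bus: none

memory[L3] = 80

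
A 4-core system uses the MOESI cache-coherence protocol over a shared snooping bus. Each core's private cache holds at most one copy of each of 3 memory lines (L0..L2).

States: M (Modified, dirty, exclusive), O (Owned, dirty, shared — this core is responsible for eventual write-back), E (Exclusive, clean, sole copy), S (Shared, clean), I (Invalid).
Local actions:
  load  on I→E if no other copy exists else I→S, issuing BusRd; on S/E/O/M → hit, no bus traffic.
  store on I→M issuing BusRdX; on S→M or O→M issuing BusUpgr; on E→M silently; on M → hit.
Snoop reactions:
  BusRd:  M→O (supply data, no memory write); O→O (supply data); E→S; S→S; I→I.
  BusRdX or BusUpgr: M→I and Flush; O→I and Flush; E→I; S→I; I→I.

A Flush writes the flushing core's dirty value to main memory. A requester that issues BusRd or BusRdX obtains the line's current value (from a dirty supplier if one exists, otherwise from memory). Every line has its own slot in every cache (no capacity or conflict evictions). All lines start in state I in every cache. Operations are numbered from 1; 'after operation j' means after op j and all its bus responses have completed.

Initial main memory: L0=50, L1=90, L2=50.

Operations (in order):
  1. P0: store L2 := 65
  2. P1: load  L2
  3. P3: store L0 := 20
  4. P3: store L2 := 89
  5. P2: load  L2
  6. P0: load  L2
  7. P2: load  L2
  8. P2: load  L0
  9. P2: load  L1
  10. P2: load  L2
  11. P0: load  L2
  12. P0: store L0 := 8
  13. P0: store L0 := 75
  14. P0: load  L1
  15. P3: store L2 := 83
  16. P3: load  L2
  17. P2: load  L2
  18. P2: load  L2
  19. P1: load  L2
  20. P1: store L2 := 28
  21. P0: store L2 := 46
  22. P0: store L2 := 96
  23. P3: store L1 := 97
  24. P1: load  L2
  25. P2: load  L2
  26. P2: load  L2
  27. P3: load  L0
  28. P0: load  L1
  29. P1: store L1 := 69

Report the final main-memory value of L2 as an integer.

[1] P0: store L2 := 65 | P0:M(65), P1:I, P2:I, P3:I | bus: BusRdX
[2] P1: load  L2 | P0:O(65), P1:S(65), P2:I, P3:I | bus: BusRd
[3] P3: store L0 := 20 | P0:I, P1:I, P2:I, P3:M(20) | bus: BusRdX
[4] P3: store L2 := 89 | P0:I, P1:I, P2:I, P3:M(89) | bus: BusRdX,Flush
[5] P2: load  L2 | P0:I, P1:I, P2:S(89), P3:O(89) | bus: BusRd
[6] P0: load  L2 | P0:S(89), P1:I, P2:S(89), P3:O(89) | bus: BusRd
[7] P2: load  L2 | P0:S(89), P1:I, P2:S(89), P3:O(89) | bus: none
[8] P2: load  L0 | P0:I, P1:I, P2:S(20), P3:O(20) | bus: BusRd
[9] P2: load  L1 | P0:I, P1:I, P2:E(90), P3:I | bus: BusRd
[10] P2: load  L2 | P0:S(89), P1:I, P2:S(89), P3:O(89) | bus: none
[11] P0: load  L2 | P0:S(89), P1:I, P2:S(89), P3:O(89) | bus: none
[12] P0: store L0 := 8 | P0:M(8), P1:I, P2:I, P3:I | bus: BusRdX,Flush
[13] P0: store L0 := 75 | P0:M(75), P1:I, P2:I, P3:I | bus: none
[14] P0: load  L1 | P0:S(90), P1:I, P2:S(90), P3:I | bus: BusRd
[15] P3: store L2 := 83 | P0:I, P1:I, P2:I, P3:M(83) | bus: BusUpgr
[16] P3: load  L2 | P0:I, P1:I, P2:I, P3:M(83) | bus: none
[17] P2: load  L2 | P0:I, P1:I, P2:S(83), P3:O(83) | bus: BusRd
[18] P2: load  L2 | P0:I, P1:I, P2:S(83), P3:O(83) | bus: none
[19] P1: load  L2 | P0:I, P1:S(83), P2:S(83), P3:O(83) | bus: BusRd
[20] P1: store L2 := 28 | P0:I, P1:M(28), P2:I, P3:I | bus: BusUpgr,Flush
[21] P0: store L2 := 46 | P0:M(46), P1:I, P2:I, P3:I | bus: BusRdX,Flush
[22] P0: store L2 := 96 | P0:M(96), P1:I, P2:I, P3:I | bus: none
[23] P3: store L1 := 97 | P0:I, P1:I, P2:I, P3:M(97) | bus: BusRdX
[24] P1: load  L2 | P0:O(96), P1:S(96), P2:I, P3:I | bus: BusRd
[25] P2: load  L2 | P0:O(96), P1:S(96), P2:S(96), P3:I | bus: BusRd
[26] P2: load  L2 | P0:O(96), P1:S(96), P2:S(96), P3:I | bus: none
[27] P3: load  L0 | P0:O(75), P1:I, P2:I, P3:S(75) | bus: BusRd
[28] P0: load  L1 | P0:S(97), P1:I, P2:I, P3:O(97) | bus: BusRd
[29] P1: store L1 := 69 | P0:I, P1:M(69), P2:I, P3:I | bus: BusRdX,Flush

memory[L2] = 28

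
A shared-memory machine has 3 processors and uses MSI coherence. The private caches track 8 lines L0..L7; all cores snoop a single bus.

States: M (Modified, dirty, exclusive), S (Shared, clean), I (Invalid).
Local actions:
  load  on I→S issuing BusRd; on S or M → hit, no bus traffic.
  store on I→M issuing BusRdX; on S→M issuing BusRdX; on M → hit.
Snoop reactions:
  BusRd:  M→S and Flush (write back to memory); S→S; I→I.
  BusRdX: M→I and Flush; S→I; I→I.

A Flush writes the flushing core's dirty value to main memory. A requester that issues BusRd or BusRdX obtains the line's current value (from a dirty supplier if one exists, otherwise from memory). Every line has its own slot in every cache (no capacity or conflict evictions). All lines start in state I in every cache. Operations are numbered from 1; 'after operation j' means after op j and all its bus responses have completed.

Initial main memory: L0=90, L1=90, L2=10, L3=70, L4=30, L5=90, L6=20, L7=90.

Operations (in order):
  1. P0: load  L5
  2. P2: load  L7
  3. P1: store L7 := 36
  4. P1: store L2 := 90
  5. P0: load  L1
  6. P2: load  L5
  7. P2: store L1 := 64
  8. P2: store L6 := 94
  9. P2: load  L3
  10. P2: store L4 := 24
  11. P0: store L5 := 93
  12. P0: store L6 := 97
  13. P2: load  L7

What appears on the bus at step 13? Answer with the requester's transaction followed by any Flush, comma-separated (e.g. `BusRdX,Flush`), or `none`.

bus = BusRd,Flush

step 1: P0: load  L5  ⟶  SII  (L5)  txn=BusRd  M[L5]=90
step 2: P2: load  L7  ⟶  IIS  (L7)  txn=BusRd  M[L7]=90
step 3: P1: store L7 := 36  ⟶  IMI  (L7)  txn=BusRdX  M[L7]=90
step 4: P1: store L2 := 90  ⟶  IMI  (L2)  txn=BusRdX  M[L2]=10
step 5: P0: load  L1  ⟶  SII  (L1)  txn=BusRd  M[L1]=90
step 6: P2: load  L5  ⟶  SIS  (L5)  txn=BusRd  M[L5]=90
step 7: P2: store L1 := 64  ⟶  IIM  (L1)  txn=BusRdX  M[L1]=90
step 8: P2: store L6 := 94  ⟶  IIM  (L6)  txn=BusRdX  M[L6]=20
step 9: P2: load  L3  ⟶  IIS  (L3)  txn=BusRd  M[L3]=70
step 10: P2: store L4 := 24  ⟶  IIM  (L4)  txn=BusRdX  M[L4]=30
step 11: P0: store L5 := 93  ⟶  MII  (L5)  txn=BusRdX  M[L5]=90
step 12: P0: store L6 := 97  ⟶  MII  (L6)  txn=BusRdX+Flush  M[L6]=94
step 13: P2: load  L7  ⟶  ISS  (L7)  txn=BusRd+Flush  M[L7]=36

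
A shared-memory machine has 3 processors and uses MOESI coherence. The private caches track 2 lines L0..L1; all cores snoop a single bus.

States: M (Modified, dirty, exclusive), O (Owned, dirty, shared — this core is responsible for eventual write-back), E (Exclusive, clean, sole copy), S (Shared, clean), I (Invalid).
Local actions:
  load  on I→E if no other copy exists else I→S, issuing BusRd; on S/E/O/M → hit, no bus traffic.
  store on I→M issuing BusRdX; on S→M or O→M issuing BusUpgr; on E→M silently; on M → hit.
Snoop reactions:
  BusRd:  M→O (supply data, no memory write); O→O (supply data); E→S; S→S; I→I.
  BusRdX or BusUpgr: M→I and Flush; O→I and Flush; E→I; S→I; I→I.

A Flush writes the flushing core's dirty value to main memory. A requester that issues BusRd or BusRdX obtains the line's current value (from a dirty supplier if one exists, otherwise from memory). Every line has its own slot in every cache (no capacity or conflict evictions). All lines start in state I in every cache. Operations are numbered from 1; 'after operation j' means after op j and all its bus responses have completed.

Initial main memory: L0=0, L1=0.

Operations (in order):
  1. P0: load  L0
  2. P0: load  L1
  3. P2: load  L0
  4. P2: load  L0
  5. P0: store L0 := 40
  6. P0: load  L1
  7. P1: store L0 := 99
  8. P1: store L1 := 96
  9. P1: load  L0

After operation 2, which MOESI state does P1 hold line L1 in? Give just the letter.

  op1 P0: load  L0 → E/I/I on L0; bus BusRd; mem=0
  op2 P0: load  L1 → E/I/I on L1; bus BusRd; mem=0
  op3 P2: load  L0 → S/I/S on L0; bus BusRd; mem=0
  op4 P2: load  L0 → S/I/S on L0; bus (none); mem=0
  op5 P0: store L0 := 40 → M/I/I on L0; bus BusUpgr; mem=0
  op6 P0: load  L1 → E/I/I on L1; bus (none); mem=0
  op7 P1: store L0 := 99 → I/M/I on L0; bus BusRdX Flush; mem=40
  op8 P1: store L1 := 96 → I/M/I on L1; bus BusRdX; mem=0
  op9 P1: load  L0 → I/M/I on L0; bus (none); mem=40

state = I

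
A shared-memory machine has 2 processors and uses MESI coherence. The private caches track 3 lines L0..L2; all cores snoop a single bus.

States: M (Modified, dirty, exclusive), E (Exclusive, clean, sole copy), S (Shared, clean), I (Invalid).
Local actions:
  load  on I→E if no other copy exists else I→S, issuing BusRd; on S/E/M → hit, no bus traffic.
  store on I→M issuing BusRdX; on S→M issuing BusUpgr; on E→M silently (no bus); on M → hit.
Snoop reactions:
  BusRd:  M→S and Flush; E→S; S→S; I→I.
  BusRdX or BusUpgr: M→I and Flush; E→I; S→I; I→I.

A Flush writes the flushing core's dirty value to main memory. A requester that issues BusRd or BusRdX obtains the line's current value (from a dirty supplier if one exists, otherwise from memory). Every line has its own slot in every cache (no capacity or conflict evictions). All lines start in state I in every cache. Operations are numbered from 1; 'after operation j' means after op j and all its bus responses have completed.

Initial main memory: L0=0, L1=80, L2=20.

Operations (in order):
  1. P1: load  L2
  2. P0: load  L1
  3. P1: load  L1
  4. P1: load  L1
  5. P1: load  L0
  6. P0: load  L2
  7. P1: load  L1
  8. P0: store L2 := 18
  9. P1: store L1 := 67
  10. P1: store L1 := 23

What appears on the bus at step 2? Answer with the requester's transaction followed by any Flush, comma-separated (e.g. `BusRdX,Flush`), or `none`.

bus = BusRd

[1] P1: load  L2 | P0:I, P1:E(20) | bus: BusRd
[2] P0: load  L1 | P0:E(80), P1:I | bus: BusRd
[3] P1: load  L1 | P0:S(80), P1:S(80) | bus: BusRd
[4] P1: load  L1 | P0:S(80), P1:S(80) | bus: none
[5] P1: load  L0 | P0:I, P1:E(0) | bus: BusRd
[6] P0: load  L2 | P0:S(20), P1:S(20) | bus: BusRd
[7] P1: load  L1 | P0:S(80), P1:S(80) | bus: none
[8] P0: store L2 := 18 | P0:M(18), P1:I | bus: BusUpgr
[9] P1: store L1 := 67 | P0:I, P1:M(67) | bus: BusUpgr
[10] P1: store L1 := 23 | P0:I, P1:M(23) | bus: none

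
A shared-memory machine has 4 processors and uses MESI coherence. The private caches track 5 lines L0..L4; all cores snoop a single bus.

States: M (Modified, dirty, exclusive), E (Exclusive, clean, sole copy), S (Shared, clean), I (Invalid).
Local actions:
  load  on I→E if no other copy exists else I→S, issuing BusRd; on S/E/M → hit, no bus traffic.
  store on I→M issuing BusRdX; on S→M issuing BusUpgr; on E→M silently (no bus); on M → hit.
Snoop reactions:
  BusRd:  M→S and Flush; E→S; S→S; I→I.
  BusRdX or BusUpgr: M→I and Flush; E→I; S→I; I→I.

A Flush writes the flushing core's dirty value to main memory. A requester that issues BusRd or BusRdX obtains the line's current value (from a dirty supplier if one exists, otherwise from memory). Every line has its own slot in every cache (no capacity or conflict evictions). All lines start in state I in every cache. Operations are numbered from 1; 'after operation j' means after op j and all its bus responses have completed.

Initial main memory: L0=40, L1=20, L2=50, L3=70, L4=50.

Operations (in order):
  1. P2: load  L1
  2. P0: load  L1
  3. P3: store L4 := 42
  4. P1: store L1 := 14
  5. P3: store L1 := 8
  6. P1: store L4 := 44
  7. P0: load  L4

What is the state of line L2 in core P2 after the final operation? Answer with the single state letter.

state = I

  op1 P2: load  L1 → I/I/E/I on L1; bus BusRd; mem=20
  op2 P0: load  L1 → S/I/S/I on L1; bus BusRd; mem=20
  op3 P3: store L4 := 42 → I/I/I/M on L4; bus BusRdX; mem=50
  op4 P1: store L1 := 14 → I/M/I/I on L1; bus BusRdX; mem=20
  op5 P3: store L1 := 8 → I/I/I/M on L1; bus BusRdX Flush; mem=14
  op6 P1: store L4 := 44 → I/M/I/I on L4; bus BusRdX Flush; mem=42
  op7 P0: load  L4 → S/S/I/I on L4; bus BusRd Flush; mem=44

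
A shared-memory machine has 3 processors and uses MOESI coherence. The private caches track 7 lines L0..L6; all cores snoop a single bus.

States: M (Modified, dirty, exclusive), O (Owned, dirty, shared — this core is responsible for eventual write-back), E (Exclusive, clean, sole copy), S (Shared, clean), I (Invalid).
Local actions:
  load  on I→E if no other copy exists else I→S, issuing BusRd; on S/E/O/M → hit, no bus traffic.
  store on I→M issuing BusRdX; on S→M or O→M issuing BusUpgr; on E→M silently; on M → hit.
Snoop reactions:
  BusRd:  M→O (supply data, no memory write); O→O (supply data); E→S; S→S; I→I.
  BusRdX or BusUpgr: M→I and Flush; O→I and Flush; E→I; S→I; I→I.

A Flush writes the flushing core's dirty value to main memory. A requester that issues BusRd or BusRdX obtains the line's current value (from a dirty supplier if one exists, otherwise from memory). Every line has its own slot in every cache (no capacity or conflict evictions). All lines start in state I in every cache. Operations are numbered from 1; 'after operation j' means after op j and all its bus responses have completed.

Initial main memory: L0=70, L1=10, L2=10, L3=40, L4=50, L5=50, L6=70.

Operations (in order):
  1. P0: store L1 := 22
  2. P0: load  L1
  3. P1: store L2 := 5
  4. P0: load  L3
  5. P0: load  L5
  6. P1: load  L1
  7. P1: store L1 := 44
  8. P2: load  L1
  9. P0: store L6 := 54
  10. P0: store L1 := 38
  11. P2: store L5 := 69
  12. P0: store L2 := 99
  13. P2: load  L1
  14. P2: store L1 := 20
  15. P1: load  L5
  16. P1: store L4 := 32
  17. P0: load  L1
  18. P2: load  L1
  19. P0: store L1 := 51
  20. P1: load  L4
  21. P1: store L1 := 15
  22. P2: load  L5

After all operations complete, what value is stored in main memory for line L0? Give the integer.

  op1 P0: store L1 := 22 → M/I/I on L1; bus BusRdX; mem=10
  op2 P0: load  L1 → M/I/I on L1; bus (none); mem=10
  op3 P1: store L2 := 5 → I/M/I on L2; bus BusRdX; mem=10
  op4 P0: load  L3 → E/I/I on L3; bus BusRd; mem=40
  op5 P0: load  L5 → E/I/I on L5; bus BusRd; mem=50
  op6 P1: load  L1 → O/S/I on L1; bus BusRd; mem=10
  op7 P1: store L1 := 44 → I/M/I on L1; bus BusUpgr Flush; mem=22
  op8 P2: load  L1 → I/O/S on L1; bus BusRd; mem=22
  op9 P0: store L6 := 54 → M/I/I on L6; bus BusRdX; mem=70
  op10 P0: store L1 := 38 → M/I/I on L1; bus BusRdX Flush; mem=44
  op11 P2: store L5 := 69 → I/I/M on L5; bus BusRdX; mem=50
  op12 P0: store L2 := 99 → M/I/I on L2; bus BusRdX Flush; mem=5
  op13 P2: load  L1 → O/I/S on L1; bus BusRd; mem=44
  op14 P2: store L1 := 20 → I/I/M on L1; bus BusUpgr Flush; mem=38
  op15 P1: load  L5 → I/S/O on L5; bus BusRd; mem=50
  op16 P1: store L4 := 32 → I/M/I on L4; bus BusRdX; mem=50
  op17 P0: load  L1 → S/I/O on L1; bus BusRd; mem=38
  op18 P2: load  L1 → S/I/O on L1; bus (none); mem=38
  op19 P0: store L1 := 51 → M/I/I on L1; bus BusUpgr Flush; mem=20
  op20 P1: load  L4 → I/M/I on L4; bus (none); mem=50
  op21 P1: store L1 := 15 → I/M/I on L1; bus BusRdX Flush; mem=51
  op22 P2: load  L5 → I/S/O on L5; bus (none); mem=50

memory[L0] = 70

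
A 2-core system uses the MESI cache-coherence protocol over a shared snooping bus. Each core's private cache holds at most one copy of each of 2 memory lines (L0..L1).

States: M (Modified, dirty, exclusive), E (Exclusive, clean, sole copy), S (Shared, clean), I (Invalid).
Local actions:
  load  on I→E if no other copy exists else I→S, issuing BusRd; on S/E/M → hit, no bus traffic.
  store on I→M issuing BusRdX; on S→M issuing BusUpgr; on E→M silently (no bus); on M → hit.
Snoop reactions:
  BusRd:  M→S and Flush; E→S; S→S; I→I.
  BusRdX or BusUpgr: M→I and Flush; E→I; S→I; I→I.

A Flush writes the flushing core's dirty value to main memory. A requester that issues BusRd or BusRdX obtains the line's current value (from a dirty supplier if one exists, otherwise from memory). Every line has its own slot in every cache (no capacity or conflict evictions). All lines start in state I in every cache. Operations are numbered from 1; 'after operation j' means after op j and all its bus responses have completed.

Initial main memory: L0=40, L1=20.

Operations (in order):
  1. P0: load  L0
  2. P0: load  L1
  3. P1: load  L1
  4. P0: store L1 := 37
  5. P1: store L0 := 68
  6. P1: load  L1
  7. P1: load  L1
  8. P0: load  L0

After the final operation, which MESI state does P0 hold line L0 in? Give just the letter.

1. P0: load  L0  bus=[BusRd]  L0: P0=E P1=I  mem[L0]=40
2. P0: load  L1  bus=[BusRd]  L1: P0=E P1=I  mem[L1]=20
3. P1: load  L1  bus=[BusRd]  L1: P0=S P1=S  mem[L1]=20
4. P0: store L1 := 37  bus=[BusUpgr]  L1: P0=M P1=I  mem[L1]=20
5. P1: store L0 := 68  bus=[BusRdX]  L0: P0=I P1=M  mem[L0]=40
6. P1: load  L1  bus=[BusRd,Flush]  L1: P0=S P1=S  mem[L1]=37
7. P1: load  L1  bus=[-]  L1: P0=S P1=S  mem[L1]=37
8. P0: load  L0  bus=[BusRd,Flush]  L0: P0=S P1=S  mem[L0]=68

state = S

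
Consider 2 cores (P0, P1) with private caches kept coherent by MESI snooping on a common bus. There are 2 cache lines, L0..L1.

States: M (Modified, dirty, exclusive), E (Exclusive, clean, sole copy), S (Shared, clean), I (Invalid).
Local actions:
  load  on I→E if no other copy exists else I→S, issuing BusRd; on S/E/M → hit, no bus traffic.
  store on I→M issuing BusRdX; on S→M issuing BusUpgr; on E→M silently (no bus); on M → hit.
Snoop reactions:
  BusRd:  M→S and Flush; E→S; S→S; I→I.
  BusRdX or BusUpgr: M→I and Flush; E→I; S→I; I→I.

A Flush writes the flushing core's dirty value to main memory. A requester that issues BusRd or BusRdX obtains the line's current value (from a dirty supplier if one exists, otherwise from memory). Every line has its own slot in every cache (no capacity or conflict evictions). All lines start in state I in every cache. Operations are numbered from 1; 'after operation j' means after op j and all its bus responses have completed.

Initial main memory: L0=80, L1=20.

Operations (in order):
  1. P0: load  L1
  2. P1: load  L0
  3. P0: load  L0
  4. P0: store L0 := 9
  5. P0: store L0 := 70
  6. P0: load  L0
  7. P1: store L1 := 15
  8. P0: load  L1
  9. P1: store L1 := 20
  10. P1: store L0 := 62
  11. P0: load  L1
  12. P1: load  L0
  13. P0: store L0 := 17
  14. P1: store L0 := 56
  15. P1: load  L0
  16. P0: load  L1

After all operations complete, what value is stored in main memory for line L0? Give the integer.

[1] P0: load  L1 | P0:E(20), P1:I | bus: BusRd
[2] P1: load  L0 | P0:I, P1:E(80) | bus: BusRd
[3] P0: load  L0 | P0:S(80), P1:S(80) | bus: BusRd
[4] P0: store L0 := 9 | P0:M(9), P1:I | bus: BusUpgr
[5] P0: store L0 := 70 | P0:M(70), P1:I | bus: none
[6] P0: load  L0 | P0:M(70), P1:I | bus: none
[7] P1: store L1 := 15 | P0:I, P1:M(15) | bus: BusRdX
[8] P0: load  L1 | P0:S(15), P1:S(15) | bus: BusRd,Flush
[9] P1: store L1 := 20 | P0:I, P1:M(20) | bus: BusUpgr
[10] P1: store L0 := 62 | P0:I, P1:M(62) | bus: BusRdX,Flush
[11] P0: load  L1 | P0:S(20), P1:S(20) | bus: BusRd,Flush
[12] P1: load  L0 | P0:I, P1:M(62) | bus: none
[13] P0: store L0 := 17 | P0:M(17), P1:I | bus: BusRdX,Flush
[14] P1: store L0 := 56 | P0:I, P1:M(56) | bus: BusRdX,Flush
[15] P1: load  L0 | P0:I, P1:M(56) | bus: none
[16] P0: load  L1 | P0:S(20), P1:S(20) | bus: none

memory[L0] = 17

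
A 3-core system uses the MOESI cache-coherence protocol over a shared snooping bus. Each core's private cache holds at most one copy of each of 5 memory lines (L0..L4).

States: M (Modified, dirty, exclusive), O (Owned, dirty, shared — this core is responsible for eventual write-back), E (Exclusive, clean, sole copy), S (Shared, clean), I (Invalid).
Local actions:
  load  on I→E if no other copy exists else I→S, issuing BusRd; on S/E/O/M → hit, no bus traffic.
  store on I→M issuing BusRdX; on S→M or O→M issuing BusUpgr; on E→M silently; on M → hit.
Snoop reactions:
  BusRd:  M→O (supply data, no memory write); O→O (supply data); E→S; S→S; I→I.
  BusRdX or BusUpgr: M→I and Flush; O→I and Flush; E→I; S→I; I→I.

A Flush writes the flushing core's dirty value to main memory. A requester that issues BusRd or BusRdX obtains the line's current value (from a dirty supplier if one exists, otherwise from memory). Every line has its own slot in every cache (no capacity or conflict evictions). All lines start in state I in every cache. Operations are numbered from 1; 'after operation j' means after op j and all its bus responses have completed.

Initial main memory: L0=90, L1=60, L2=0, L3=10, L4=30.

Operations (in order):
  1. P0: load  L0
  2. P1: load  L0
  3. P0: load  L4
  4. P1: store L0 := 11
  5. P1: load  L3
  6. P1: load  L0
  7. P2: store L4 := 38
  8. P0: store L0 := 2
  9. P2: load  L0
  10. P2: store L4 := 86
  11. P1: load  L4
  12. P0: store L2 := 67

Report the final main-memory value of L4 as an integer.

memory[L4] = 30

step 1: P0: load  L0  ⟶  EII  (L0)  txn=BusRd  M[L0]=90
step 2: P1: load  L0  ⟶  SSI  (L0)  txn=BusRd  M[L0]=90
step 3: P0: load  L4  ⟶  EII  (L4)  txn=BusRd  M[L4]=30
step 4: P1: store L0 := 11  ⟶  IMI  (L0)  txn=BusUpgr  M[L0]=90
step 5: P1: load  L3  ⟶  IEI  (L3)  txn=BusRd  M[L3]=10
step 6: P1: load  L0  ⟶  IMI  (L0)  txn=∅  M[L0]=90
step 7: P2: store L4 := 38  ⟶  IIM  (L4)  txn=BusRdX  M[L4]=30
step 8: P0: store L0 := 2  ⟶  MII  (L0)  txn=BusRdX+Flush  M[L0]=11
step 9: P2: load  L0  ⟶  OIS  (L0)  txn=BusRd  M[L0]=11
step 10: P2: store L4 := 86  ⟶  IIM  (L4)  txn=∅  M[L4]=30
step 11: P1: load  L4  ⟶  ISO  (L4)  txn=BusRd  M[L4]=30
step 12: P0: store L2 := 67  ⟶  MII  (L2)  txn=BusRdX  M[L2]=0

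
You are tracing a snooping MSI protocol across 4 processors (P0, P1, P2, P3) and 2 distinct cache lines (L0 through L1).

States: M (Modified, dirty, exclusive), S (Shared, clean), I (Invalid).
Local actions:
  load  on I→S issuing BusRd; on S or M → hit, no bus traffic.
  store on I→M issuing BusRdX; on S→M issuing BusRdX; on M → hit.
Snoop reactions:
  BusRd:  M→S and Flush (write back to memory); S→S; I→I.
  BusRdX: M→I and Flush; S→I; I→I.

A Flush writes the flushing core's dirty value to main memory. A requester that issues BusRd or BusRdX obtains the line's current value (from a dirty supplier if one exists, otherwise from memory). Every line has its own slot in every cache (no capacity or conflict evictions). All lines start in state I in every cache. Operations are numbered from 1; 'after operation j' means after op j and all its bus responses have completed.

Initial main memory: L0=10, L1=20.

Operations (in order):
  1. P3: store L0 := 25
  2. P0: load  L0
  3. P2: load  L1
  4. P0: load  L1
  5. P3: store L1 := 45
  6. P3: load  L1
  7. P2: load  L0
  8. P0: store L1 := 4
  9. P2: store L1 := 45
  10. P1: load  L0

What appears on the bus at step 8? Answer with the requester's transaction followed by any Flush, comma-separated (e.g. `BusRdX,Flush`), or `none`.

1. P3: store L0 := 25  bus=[BusRdX]  L0: P0=I P1=I P2=I P3=M  mem[L0]=10
2. P0: load  L0  bus=[BusRd,Flush]  L0: P0=S P1=I P2=I P3=S  mem[L0]=25
3. P2: load  L1  bus=[BusRd]  L1: P0=I P1=I P2=S P3=I  mem[L1]=20
4. P0: load  L1  bus=[BusRd]  L1: P0=S P1=I P2=S P3=I  mem[L1]=20
5. P3: store L1 := 45  bus=[BusRdX]  L1: P0=I P1=I P2=I P3=M  mem[L1]=20
6. P3: load  L1  bus=[-]  L1: P0=I P1=I P2=I P3=M  mem[L1]=20
7. P2: load  L0  bus=[BusRd]  L0: P0=S P1=I P2=S P3=S  mem[L0]=25
8. P0: store L1 := 4  bus=[BusRdX,Flush]  L1: P0=M P1=I P2=I P3=I  mem[L1]=45
9. P2: store L1 := 45  bus=[BusRdX,Flush]  L1: P0=I P1=I P2=M P3=I  mem[L1]=4
10. P1: load  L0  bus=[BusRd]  L0: P0=S P1=S P2=S P3=S  mem[L0]=25

bus = BusRdX,Flush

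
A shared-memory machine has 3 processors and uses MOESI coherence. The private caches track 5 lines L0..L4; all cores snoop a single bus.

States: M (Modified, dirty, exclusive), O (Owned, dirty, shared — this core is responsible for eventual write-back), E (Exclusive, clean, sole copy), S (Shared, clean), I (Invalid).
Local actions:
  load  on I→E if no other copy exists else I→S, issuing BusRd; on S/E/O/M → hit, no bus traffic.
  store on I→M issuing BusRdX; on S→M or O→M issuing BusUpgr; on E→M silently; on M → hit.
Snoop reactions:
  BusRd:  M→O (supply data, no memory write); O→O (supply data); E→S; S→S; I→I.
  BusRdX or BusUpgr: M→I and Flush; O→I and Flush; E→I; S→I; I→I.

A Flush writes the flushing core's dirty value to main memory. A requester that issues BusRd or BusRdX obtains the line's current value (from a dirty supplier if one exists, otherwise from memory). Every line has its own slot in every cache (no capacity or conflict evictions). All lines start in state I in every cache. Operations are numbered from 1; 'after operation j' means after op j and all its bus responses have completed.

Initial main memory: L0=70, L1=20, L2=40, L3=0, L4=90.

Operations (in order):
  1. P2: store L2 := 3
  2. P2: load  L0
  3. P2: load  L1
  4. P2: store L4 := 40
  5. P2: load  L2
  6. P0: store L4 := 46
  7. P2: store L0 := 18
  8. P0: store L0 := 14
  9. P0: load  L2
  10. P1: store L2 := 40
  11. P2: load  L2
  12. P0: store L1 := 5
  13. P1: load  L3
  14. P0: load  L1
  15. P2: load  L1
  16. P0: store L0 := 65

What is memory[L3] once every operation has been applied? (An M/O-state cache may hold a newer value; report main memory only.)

memory[L3] = 0

[1] P2: store L2 := 3 | P0:I, P1:I, P2:M(3) | bus: BusRdX
[2] P2: load  L0 | P0:I, P1:I, P2:E(70) | bus: BusRd
[3] P2: load  L1 | P0:I, P1:I, P2:E(20) | bus: BusRd
[4] P2: store L4 := 40 | P0:I, P1:I, P2:M(40) | bus: BusRdX
[5] P2: load  L2 | P0:I, P1:I, P2:M(3) | bus: none
[6] P0: store L4 := 46 | P0:M(46), P1:I, P2:I | bus: BusRdX,Flush
[7] P2: store L0 := 18 | P0:I, P1:I, P2:M(18) | bus: none
[8] P0: store L0 := 14 | P0:M(14), P1:I, P2:I | bus: BusRdX,Flush
[9] P0: load  L2 | P0:S(3), P1:I, P2:O(3) | bus: BusRd
[10] P1: store L2 := 40 | P0:I, P1:M(40), P2:I | bus: BusRdX,Flush
[11] P2: load  L2 | P0:I, P1:O(40), P2:S(40) | bus: BusRd
[12] P0: store L1 := 5 | P0:M(5), P1:I, P2:I | bus: BusRdX
[13] P1: load  L3 | P0:I, P1:E(0), P2:I | bus: BusRd
[14] P0: load  L1 | P0:M(5), P1:I, P2:I | bus: none
[15] P2: load  L1 | P0:O(5), P1:I, P2:S(5) | bus: BusRd
[16] P0: store L0 := 65 | P0:M(65), P1:I, P2:I | bus: none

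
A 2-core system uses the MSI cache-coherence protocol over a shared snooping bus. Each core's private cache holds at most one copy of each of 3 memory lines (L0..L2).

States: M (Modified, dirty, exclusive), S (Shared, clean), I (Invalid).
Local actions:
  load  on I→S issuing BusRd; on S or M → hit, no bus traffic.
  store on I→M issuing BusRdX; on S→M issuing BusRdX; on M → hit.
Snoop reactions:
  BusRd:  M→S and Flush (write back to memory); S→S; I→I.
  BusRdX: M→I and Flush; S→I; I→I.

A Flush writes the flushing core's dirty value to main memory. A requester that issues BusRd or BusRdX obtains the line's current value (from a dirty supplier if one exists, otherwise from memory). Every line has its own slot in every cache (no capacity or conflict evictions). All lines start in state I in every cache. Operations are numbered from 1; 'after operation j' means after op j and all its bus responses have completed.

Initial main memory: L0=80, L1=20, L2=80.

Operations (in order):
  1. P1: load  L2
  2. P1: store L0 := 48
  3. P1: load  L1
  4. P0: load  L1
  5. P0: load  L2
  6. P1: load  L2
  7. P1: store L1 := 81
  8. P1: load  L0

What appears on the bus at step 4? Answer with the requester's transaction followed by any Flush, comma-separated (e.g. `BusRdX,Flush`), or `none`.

  op1 P1: load  L2 → I/S on L2; bus BusRd; mem=80
  op2 P1: store L0 := 48 → I/M on L0; bus BusRdX; mem=80
  op3 P1: load  L1 → I/S on L1; bus BusRd; mem=20
  op4 P0: load  L1 → S/S on L1; bus BusRd; mem=20
  op5 P0: load  L2 → S/S on L2; bus BusRd; mem=80
  op6 P1: load  L2 → S/S on L2; bus (none); mem=80
  op7 P1: store L1 := 81 → I/M on L1; bus BusRdX; mem=20
  op8 P1: load  L0 → I/M on L0; bus (none); mem=80

bus = BusRd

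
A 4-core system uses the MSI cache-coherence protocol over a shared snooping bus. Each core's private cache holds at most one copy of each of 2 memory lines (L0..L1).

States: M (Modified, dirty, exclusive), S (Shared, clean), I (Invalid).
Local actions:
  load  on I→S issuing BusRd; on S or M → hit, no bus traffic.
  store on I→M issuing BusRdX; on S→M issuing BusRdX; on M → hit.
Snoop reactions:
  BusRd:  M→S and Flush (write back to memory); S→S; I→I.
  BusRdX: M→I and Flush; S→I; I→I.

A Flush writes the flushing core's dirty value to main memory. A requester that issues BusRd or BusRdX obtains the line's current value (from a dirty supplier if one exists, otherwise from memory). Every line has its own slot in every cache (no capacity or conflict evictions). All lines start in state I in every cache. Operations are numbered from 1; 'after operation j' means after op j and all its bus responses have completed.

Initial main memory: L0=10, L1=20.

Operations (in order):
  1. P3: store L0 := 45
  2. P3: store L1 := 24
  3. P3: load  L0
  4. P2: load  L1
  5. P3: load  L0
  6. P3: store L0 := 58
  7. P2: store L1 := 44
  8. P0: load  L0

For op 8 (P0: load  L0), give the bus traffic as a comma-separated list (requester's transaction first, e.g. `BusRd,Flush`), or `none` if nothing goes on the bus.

1. P3: store L0 := 45  bus=[BusRdX]  L0: P0=I P1=I P2=I P3=M  mem[L0]=10
2. P3: store L1 := 24  bus=[BusRdX]  L1: P0=I P1=I P2=I P3=M  mem[L1]=20
3. P3: load  L0  bus=[-]  L0: P0=I P1=I P2=I P3=M  mem[L0]=10
4. P2: load  L1  bus=[BusRd,Flush]  L1: P0=I P1=I P2=S P3=S  mem[L1]=24
5. P3: load  L0  bus=[-]  L0: P0=I P1=I P2=I P3=M  mem[L0]=10
6. P3: store L0 := 58  bus=[-]  L0: P0=I P1=I P2=I P3=M  mem[L0]=10
7. P2: store L1 := 44  bus=[BusRdX]  L1: P0=I P1=I P2=M P3=I  mem[L1]=24
8. P0: load  L0  bus=[BusRd,Flush]  L0: P0=S P1=I P2=I P3=S  mem[L0]=58

bus = BusRd,Flush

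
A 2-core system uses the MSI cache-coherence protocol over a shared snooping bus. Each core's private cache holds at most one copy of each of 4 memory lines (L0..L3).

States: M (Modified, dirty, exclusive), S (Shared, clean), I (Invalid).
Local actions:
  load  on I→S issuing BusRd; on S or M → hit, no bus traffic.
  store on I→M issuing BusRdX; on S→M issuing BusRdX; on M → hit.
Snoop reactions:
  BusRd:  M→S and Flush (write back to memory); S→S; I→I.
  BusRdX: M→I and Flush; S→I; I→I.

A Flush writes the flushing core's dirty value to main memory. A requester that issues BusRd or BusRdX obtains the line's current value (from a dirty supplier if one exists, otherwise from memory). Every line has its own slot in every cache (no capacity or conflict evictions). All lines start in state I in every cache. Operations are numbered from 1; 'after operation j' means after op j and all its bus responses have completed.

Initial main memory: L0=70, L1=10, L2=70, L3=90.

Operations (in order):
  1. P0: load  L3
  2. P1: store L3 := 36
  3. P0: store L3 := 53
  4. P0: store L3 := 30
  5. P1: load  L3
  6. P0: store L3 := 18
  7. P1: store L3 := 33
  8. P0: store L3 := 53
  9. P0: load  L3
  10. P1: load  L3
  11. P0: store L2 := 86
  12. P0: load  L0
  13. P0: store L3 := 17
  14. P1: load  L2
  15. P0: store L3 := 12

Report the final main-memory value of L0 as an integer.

memory[L0] = 70

step 1: P0: load  L3  ⟶  SI  (L3)  txn=BusRd  M[L3]=90
step 2: P1: store L3 := 36  ⟶  IM  (L3)  txn=BusRdX  M[L3]=90
step 3: P0: store L3 := 53  ⟶  MI  (L3)  txn=BusRdX+Flush  M[L3]=36
step 4: P0: store L3 := 30  ⟶  MI  (L3)  txn=∅  M[L3]=36
step 5: P1: load  L3  ⟶  SS  (L3)  txn=BusRd+Flush  M[L3]=30
step 6: P0: store L3 := 18  ⟶  MI  (L3)  txn=BusRdX  M[L3]=30
step 7: P1: store L3 := 33  ⟶  IM  (L3)  txn=BusRdX+Flush  M[L3]=18
step 8: P0: store L3 := 53  ⟶  MI  (L3)  txn=BusRdX+Flush  M[L3]=33
step 9: P0: load  L3  ⟶  MI  (L3)  txn=∅  M[L3]=33
step 10: P1: load  L3  ⟶  SS  (L3)  txn=BusRd+Flush  M[L3]=53
step 11: P0: store L2 := 86  ⟶  MI  (L2)  txn=BusRdX  M[L2]=70
step 12: P0: load  L0  ⟶  SI  (L0)  txn=BusRd  M[L0]=70
step 13: P0: store L3 := 17  ⟶  MI  (L3)  txn=BusRdX  M[L3]=53
step 14: P1: load  L2  ⟶  SS  (L2)  txn=BusRd+Flush  M[L2]=86
step 15: P0: store L3 := 12  ⟶  MI  (L3)  txn=∅  M[L3]=53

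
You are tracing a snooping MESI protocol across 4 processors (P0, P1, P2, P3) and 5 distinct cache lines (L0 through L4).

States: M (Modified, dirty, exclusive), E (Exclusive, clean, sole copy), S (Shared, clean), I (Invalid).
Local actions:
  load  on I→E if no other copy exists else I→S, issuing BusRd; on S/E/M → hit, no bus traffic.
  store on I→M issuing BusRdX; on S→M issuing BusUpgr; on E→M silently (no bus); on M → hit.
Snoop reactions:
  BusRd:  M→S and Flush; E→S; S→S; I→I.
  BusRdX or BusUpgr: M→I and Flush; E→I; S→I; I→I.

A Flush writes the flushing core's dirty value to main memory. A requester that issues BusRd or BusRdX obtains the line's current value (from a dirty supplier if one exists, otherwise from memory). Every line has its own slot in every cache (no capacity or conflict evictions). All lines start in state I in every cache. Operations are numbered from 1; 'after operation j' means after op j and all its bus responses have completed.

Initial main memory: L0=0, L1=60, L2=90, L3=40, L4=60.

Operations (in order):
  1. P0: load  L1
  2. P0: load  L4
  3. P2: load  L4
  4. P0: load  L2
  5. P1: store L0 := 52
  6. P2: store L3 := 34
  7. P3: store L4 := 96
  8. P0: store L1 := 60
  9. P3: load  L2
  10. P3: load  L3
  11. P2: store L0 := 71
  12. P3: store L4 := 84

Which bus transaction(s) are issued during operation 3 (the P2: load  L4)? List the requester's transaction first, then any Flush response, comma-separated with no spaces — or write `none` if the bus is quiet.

1. P0: load  L1  bus=[BusRd]  L1: P0=E P1=I P2=I P3=I  mem[L1]=60
2. P0: load  L4  bus=[BusRd]  L4: P0=E P1=I P2=I P3=I  mem[L4]=60
3. P2: load  L4  bus=[BusRd]  L4: P0=S P1=I P2=S P3=I  mem[L4]=60
4. P0: load  L2  bus=[BusRd]  L2: P0=E P1=I P2=I P3=I  mem[L2]=90
5. P1: store L0 := 52  bus=[BusRdX]  L0: P0=I P1=M P2=I P3=I  mem[L0]=0
6. P2: store L3 := 34  bus=[BusRdX]  L3: P0=I P1=I P2=M P3=I  mem[L3]=40
7. P3: store L4 := 96  bus=[BusRdX]  L4: P0=I P1=I P2=I P3=M  mem[L4]=60
8. P0: store L1 := 60  bus=[-]  L1: P0=M P1=I P2=I P3=I  mem[L1]=60
9. P3: load  L2  bus=[BusRd]  L2: P0=S P1=I P2=I P3=S  mem[L2]=90
10. P3: load  L3  bus=[BusRd,Flush]  L3: P0=I P1=I P2=S P3=S  mem[L3]=34
11. P2: store L0 := 71  bus=[BusRdX,Flush]  L0: P0=I P1=I P2=M P3=I  mem[L0]=52
12. P3: store L4 := 84  bus=[-]  L4: P0=I P1=I P2=I P3=M  mem[L4]=60

bus = BusRd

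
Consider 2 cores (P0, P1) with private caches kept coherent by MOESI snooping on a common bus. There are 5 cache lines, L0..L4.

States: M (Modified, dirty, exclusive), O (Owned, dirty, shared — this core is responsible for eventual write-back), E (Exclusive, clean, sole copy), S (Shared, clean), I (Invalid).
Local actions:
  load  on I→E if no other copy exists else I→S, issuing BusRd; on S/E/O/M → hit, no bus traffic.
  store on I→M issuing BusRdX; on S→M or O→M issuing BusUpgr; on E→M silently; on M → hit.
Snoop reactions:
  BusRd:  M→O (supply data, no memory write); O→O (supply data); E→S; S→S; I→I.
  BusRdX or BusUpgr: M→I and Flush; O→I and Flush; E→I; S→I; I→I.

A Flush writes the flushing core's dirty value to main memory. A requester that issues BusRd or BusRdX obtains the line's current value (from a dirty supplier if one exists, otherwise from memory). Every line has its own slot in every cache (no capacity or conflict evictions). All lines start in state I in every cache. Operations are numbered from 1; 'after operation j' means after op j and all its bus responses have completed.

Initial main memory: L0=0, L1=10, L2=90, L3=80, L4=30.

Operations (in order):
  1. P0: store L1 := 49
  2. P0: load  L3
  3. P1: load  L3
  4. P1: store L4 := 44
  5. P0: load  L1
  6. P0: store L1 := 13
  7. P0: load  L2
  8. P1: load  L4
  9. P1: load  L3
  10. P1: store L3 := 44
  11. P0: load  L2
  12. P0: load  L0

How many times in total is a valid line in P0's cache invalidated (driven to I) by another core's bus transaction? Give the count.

invalidations = 1

[1] P0: store L1 := 49 | P0:M(49), P1:I | bus: BusRdX
[2] P0: load  L3 | P0:E(80), P1:I | bus: BusRd
[3] P1: load  L3 | P0:S(80), P1:S(80) | bus: BusRd
[4] P1: store L4 := 44 | P0:I, P1:M(44) | bus: BusRdX
[5] P0: load  L1 | P0:M(49), P1:I | bus: none
[6] P0: store L1 := 13 | P0:M(13), P1:I | bus: none
[7] P0: load  L2 | P0:E(90), P1:I | bus: BusRd
[8] P1: load  L4 | P0:I, P1:M(44) | bus: none
[9] P1: load  L3 | P0:S(80), P1:S(80) | bus: none
[10] P1: store L3 := 44 | P0:I, P1:M(44) | bus: BusUpgr
[11] P0: load  L2 | P0:E(90), P1:I | bus: none
[12] P0: load  L0 | P0:E(0), P1:I | bus: BusRd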